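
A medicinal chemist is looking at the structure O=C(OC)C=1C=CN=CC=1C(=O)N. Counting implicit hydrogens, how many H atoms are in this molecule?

Walk through each heavy atom and fill implicit hydrogens from standard valence (C 4, N 3, O 2, S 2, halogen 1):
  atom 1: O, bond orders sum to 2 (valence 2) → 0 H
  atom 2: C, bond orders sum to 4 (valence 4) → 0 H
  atom 3: O, bond orders sum to 2 (valence 2) → 0 H
  atom 4: C, bond orders sum to 1 (valence 4) → 3 H
  atom 5: C, bond orders sum to 4 (valence 4) → 0 H
  atom 6: C, bond orders sum to 3 (valence 4) → 1 H
  atom 7: C, bond orders sum to 3 (valence 4) → 1 H
  atom 8: N, bond orders sum to 3 (valence 3) → 0 H
  atom 9: C, bond orders sum to 3 (valence 4) → 1 H
  atom 10: C, bond orders sum to 4 (valence 4) → 0 H
  atom 11: C, bond orders sum to 4 (valence 4) → 0 H
  atom 12: O, bond orders sum to 2 (valence 2) → 0 H
  atom 13: N, bond orders sum to 1 (valence 3) → 2 H
Total hydrogens: 8.

8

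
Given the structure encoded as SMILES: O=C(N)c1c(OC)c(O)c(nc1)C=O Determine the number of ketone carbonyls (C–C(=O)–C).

Scan the SMILES for the ketone motif — none present.
Groups that are present: 1 aldehyde, 1 amide, 1 ether, 1 hydroxyl.

0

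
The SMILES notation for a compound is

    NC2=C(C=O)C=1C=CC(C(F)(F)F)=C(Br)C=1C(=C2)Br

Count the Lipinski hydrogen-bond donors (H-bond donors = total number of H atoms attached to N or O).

Donors: find every N or O and count the H atoms it carries.
  atom 1 (N): bond orders sum to 1 → 2 H
  atom 5 (O): bond orders sum to 2 → 0 H
Lipinski HBD = 2.

2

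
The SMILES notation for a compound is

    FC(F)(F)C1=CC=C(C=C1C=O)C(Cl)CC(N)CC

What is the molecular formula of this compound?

Walk through each heavy atom and fill implicit hydrogens from standard valence (C 4, N 3, O 2, S 2, halogen 1):
  atom 1: F (halogen, monovalent) → 0 H
  atom 2: C, bond orders sum to 4 (valence 4) → 0 H
  atom 3: F (halogen, monovalent) → 0 H
  atom 4: F (halogen, monovalent) → 0 H
  atom 5: C, bond orders sum to 4 (valence 4) → 0 H
  atom 6: C, bond orders sum to 3 (valence 4) → 1 H
  atom 7: C, bond orders sum to 3 (valence 4) → 1 H
  atom 8: C, bond orders sum to 4 (valence 4) → 0 H
  atom 9: C, bond orders sum to 3 (valence 4) → 1 H
  atom 10: C, bond orders sum to 4 (valence 4) → 0 H
  atom 11: C, bond orders sum to 3 (valence 4) → 1 H
  atom 12: O, bond orders sum to 2 (valence 2) → 0 H
  atom 13: C, bond orders sum to 3 (valence 4) → 1 H
  atom 14: Cl (halogen, monovalent) → 0 H
  atom 15: C, bond orders sum to 2 (valence 4) → 2 H
  atom 16: C, bond orders sum to 3 (valence 4) → 1 H
  atom 17: N, bond orders sum to 1 (valence 3) → 2 H
  atom 18: C, bond orders sum to 2 (valence 4) → 2 H
  atom 19: C, bond orders sum to 1 (valence 4) → 3 H
Totals → C:13, H:15, Cl:1, F:3, N:1, O:1.

C13H15ClF3NO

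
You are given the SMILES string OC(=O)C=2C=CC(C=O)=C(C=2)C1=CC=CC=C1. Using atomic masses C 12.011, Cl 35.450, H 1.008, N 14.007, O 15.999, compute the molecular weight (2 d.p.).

226.23 g/mol

First, the molecular formula is C14H10O3 (counting implicit H from valence).
  C: 14 × 12.011 = 168.154
  H: 10 × 1.008 = 10.080
  O: 3 × 15.999 = 47.997
Sum: 14×12.011 + 10×1.008 + 3×15.999 = 226.231 → 226.23 g/mol.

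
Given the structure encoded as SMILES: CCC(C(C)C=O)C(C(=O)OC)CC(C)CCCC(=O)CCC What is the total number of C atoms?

Count every carbon token in the SMILES (each C, including those in ring-closure positions and inside branches).
Carbon count: 19.

19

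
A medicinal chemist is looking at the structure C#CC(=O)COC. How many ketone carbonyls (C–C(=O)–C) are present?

1

The ketone motif appears at heavy-atom position 3 in the SMILES.
Other groups present: 1 alkyne, 1 ether.
Ketone count: 1.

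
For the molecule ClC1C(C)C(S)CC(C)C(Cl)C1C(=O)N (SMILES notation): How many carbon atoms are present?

10

Count every carbon token in the SMILES (each C, including those in ring-closure positions and inside branches).
Carbon count: 10.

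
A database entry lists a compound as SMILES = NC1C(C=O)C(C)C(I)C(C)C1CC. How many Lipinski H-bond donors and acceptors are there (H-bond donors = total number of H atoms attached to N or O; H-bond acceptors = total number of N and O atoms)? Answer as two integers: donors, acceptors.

2, 2

Donors: find every N or O and count the H atoms it carries.
  atom 1 (N): bond orders sum to 1 → 2 H
  atom 5 (O): bond orders sum to 2 → 0 H
Lipinski HBD = 2.
Acceptors: N atoms = 1, O atoms = 1 → HBA = 2.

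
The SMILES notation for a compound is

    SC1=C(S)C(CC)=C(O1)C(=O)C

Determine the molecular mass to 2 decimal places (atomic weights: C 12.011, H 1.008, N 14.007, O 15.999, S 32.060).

First, the molecular formula is C8H10O2S2 (counting implicit H from valence).
  C: 8 × 12.011 = 96.088
  H: 10 × 1.008 = 10.080
  O: 2 × 15.999 = 31.998
  S: 2 × 32.060 = 64.120
Sum: 8×12.011 + 10×1.008 + 2×15.999 + 2×32.060 = 202.286 → 202.29 g/mol.

202.29 g/mol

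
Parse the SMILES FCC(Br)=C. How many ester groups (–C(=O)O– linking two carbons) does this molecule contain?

Scan the SMILES for the ester motif — none present.
Groups that are present: 1 alkene.

0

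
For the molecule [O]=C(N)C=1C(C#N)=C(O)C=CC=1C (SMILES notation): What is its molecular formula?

C9H8N2O2

Walk through each heavy atom and fill implicit hydrogens from standard valence (C 4, N 3, O 2, S 2, halogen 1):
  atom 1: O with explicit H count 0
  atom 2: C, bond orders sum to 4 (valence 4) → 0 H
  atom 3: N, bond orders sum to 1 (valence 3) → 2 H
  atom 4: C, bond orders sum to 4 (valence 4) → 0 H
  atom 5: C, bond orders sum to 4 (valence 4) → 0 H
  atom 6: C, bond orders sum to 4 (valence 4) → 0 H
  atom 7: N, bond orders sum to 3 (valence 3) → 0 H
  atom 8: C, bond orders sum to 4 (valence 4) → 0 H
  atom 9: O, bond orders sum to 1 (valence 2) → 1 H
  atom 10: C, bond orders sum to 3 (valence 4) → 1 H
  atom 11: C, bond orders sum to 3 (valence 4) → 1 H
  atom 12: C, bond orders sum to 4 (valence 4) → 0 H
  atom 13: C, bond orders sum to 1 (valence 4) → 3 H
Totals → C:9, H:8, N:2, O:2.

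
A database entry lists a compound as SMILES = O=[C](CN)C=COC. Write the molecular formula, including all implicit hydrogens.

Walk through each heavy atom and fill implicit hydrogens from standard valence (C 4, N 3, O 2, S 2, halogen 1):
  atom 1: O, bond orders sum to 2 (valence 2) → 0 H
  atom 2: C with explicit H count 0
  atom 3: C, bond orders sum to 2 (valence 4) → 2 H
  atom 4: N, bond orders sum to 1 (valence 3) → 2 H
  atom 5: C, bond orders sum to 3 (valence 4) → 1 H
  atom 6: C, bond orders sum to 3 (valence 4) → 1 H
  atom 7: O, bond orders sum to 2 (valence 2) → 0 H
  atom 8: C, bond orders sum to 1 (valence 4) → 3 H
Totals → C:5, H:9, N:1, O:2.

C5H9NO2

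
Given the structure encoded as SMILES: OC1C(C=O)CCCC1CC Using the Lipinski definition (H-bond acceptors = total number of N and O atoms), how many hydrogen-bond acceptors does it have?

N atoms: 0; O atoms: 2.
Lipinski HBA = 0 + 2 = 2.

2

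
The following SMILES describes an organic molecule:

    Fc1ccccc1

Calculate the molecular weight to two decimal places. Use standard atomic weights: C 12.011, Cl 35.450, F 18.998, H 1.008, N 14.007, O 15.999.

First, the molecular formula is C6H5F (counting implicit H from valence).
  C: 6 × 12.011 = 72.066
  F: 1 × 18.998 = 18.998
  H: 5 × 1.008 = 5.040
Sum: 6×12.011 + 1×18.998 + 5×1.008 = 96.104 → 96.10 g/mol.

96.10 g/mol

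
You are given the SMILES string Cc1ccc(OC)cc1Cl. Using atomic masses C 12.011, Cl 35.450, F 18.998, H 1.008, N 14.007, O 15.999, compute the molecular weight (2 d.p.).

First, the molecular formula is C8H9ClO (counting implicit H from valence).
  C: 8 × 12.011 = 96.088
  Cl: 1 × 35.450 = 35.450
  H: 9 × 1.008 = 9.072
  O: 1 × 15.999 = 15.999
Sum: 8×12.011 + 1×35.450 + 9×1.008 + 1×15.999 = 156.609 → 156.61 g/mol.

156.61 g/mol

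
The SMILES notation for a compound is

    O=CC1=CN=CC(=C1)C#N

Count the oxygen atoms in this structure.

Scan the SMILES for O atoms (remember two-letter symbols like Cl and Br are single atoms).
Oxygen count: 1.

1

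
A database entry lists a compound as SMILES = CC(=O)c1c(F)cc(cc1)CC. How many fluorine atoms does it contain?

1

Scan the SMILES for F atoms (remember two-letter symbols like Cl and Br are single atoms).
Fluorine count: 1.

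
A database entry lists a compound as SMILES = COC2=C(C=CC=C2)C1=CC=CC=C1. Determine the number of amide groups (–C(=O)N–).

0

Scan the SMILES for the amide motif — none present.
Groups that are present: 1 ether.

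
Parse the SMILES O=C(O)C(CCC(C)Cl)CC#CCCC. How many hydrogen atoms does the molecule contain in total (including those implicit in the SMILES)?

Walk through each heavy atom and fill implicit hydrogens from standard valence (C 4, N 3, O 2, S 2, halogen 1):
  atom 1: O, bond orders sum to 2 (valence 2) → 0 H
  atom 2: C, bond orders sum to 4 (valence 4) → 0 H
  atom 3: O, bond orders sum to 1 (valence 2) → 1 H
  atom 4: C, bond orders sum to 3 (valence 4) → 1 H
  atom 5: C, bond orders sum to 2 (valence 4) → 2 H
  atom 6: C, bond orders sum to 2 (valence 4) → 2 H
  atom 7: C, bond orders sum to 3 (valence 4) → 1 H
  atom 8: C, bond orders sum to 1 (valence 4) → 3 H
  atom 9: Cl (halogen, monovalent) → 0 H
  atom 10: C, bond orders sum to 2 (valence 4) → 2 H
  atom 11: C, bond orders sum to 4 (valence 4) → 0 H
  atom 12: C, bond orders sum to 4 (valence 4) → 0 H
  atom 13: C, bond orders sum to 2 (valence 4) → 2 H
  atom 14: C, bond orders sum to 2 (valence 4) → 2 H
  atom 15: C, bond orders sum to 1 (valence 4) → 3 H
Total hydrogens: 19.

19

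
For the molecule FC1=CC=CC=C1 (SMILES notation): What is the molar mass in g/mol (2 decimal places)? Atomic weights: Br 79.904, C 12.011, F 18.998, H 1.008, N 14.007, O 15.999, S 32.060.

96.10 g/mol

First, the molecular formula is C6H5F (counting implicit H from valence).
  C: 6 × 12.011 = 72.066
  F: 1 × 18.998 = 18.998
  H: 5 × 1.008 = 5.040
Sum: 6×12.011 + 1×18.998 + 5×1.008 = 96.104 → 96.10 g/mol.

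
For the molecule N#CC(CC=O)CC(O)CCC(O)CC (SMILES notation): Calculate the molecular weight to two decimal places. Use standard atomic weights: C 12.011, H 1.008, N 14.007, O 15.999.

First, the molecular formula is C11H19NO3 (counting implicit H from valence).
  C: 11 × 12.011 = 132.121
  H: 19 × 1.008 = 19.152
  N: 1 × 14.007 = 14.007
  O: 3 × 15.999 = 47.997
Sum: 11×12.011 + 19×1.008 + 1×14.007 + 3×15.999 = 213.277 → 213.28 g/mol.

213.28 g/mol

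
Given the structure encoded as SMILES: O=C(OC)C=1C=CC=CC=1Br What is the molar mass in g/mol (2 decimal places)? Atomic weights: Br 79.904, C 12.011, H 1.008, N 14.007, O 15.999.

First, the molecular formula is C8H7BrO2 (counting implicit H from valence).
  Br: 1 × 79.904 = 79.904
  C: 8 × 12.011 = 96.088
  H: 7 × 1.008 = 7.056
  O: 2 × 15.999 = 31.998
Sum: 1×79.904 + 8×12.011 + 7×1.008 + 2×15.999 = 215.046 → 215.05 g/mol.

215.05 g/mol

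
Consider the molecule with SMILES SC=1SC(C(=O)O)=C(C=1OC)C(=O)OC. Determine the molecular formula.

Walk through each heavy atom and fill implicit hydrogens from standard valence (C 4, N 3, O 2, S 2, halogen 1):
  atom 1: S, bond orders sum to 1 (valence 2) → 1 H
  atom 2: C, bond orders sum to 4 (valence 4) → 0 H
  atom 3: S, bond orders sum to 2 (valence 2) → 0 H
  atom 4: C, bond orders sum to 4 (valence 4) → 0 H
  atom 5: C, bond orders sum to 4 (valence 4) → 0 H
  atom 6: O, bond orders sum to 2 (valence 2) → 0 H
  atom 7: O, bond orders sum to 1 (valence 2) → 1 H
  atom 8: C, bond orders sum to 4 (valence 4) → 0 H
  atom 9: C, bond orders sum to 4 (valence 4) → 0 H
  atom 10: O, bond orders sum to 2 (valence 2) → 0 H
  atom 11: C, bond orders sum to 1 (valence 4) → 3 H
  atom 12: C, bond orders sum to 4 (valence 4) → 0 H
  atom 13: O, bond orders sum to 2 (valence 2) → 0 H
  atom 14: O, bond orders sum to 2 (valence 2) → 0 H
  atom 15: C, bond orders sum to 1 (valence 4) → 3 H
Totals → C:8, H:8, O:5, S:2.

C8H8O5S2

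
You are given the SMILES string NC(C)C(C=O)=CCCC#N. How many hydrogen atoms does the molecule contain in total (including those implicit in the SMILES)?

12

Walk through each heavy atom and fill implicit hydrogens from standard valence (C 4, N 3, O 2, S 2, halogen 1):
  atom 1: N, bond orders sum to 1 (valence 3) → 2 H
  atom 2: C, bond orders sum to 3 (valence 4) → 1 H
  atom 3: C, bond orders sum to 1 (valence 4) → 3 H
  atom 4: C, bond orders sum to 4 (valence 4) → 0 H
  atom 5: C, bond orders sum to 3 (valence 4) → 1 H
  atom 6: O, bond orders sum to 2 (valence 2) → 0 H
  atom 7: C, bond orders sum to 3 (valence 4) → 1 H
  atom 8: C, bond orders sum to 2 (valence 4) → 2 H
  atom 9: C, bond orders sum to 2 (valence 4) → 2 H
  atom 10: C, bond orders sum to 4 (valence 4) → 0 H
  atom 11: N, bond orders sum to 3 (valence 3) → 0 H
Total hydrogens: 12.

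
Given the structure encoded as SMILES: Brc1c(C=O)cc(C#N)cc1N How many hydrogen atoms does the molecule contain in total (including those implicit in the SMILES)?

Walk through each heavy atom and fill implicit hydrogens from standard valence (C 4, N 3, O 2, S 2, halogen 1); for lowercase aromatic atoms, an aromatic c carries 1 H when it has two neighbours and 0 H with three, and aromatic n carries 0 H:
  atom 1: Br (halogen, monovalent) → 0 H
  atom 2: aromatic c, 3 neighbours → 0 H
  atom 3: aromatic c, 3 neighbours → 0 H
  atom 4: C, bond orders sum to 3 (valence 4) → 1 H
  atom 5: O, bond orders sum to 2 (valence 2) → 0 H
  atom 6: aromatic c, 2 neighbours → 1 H
  atom 7: aromatic c, 3 neighbours → 0 H
  atom 8: C, bond orders sum to 4 (valence 4) → 0 H
  atom 9: N, bond orders sum to 3 (valence 3) → 0 H
  atom 10: aromatic c, 2 neighbours → 1 H
  atom 11: aromatic c, 3 neighbours → 0 H
  atom 12: N, bond orders sum to 1 (valence 3) → 2 H
Total hydrogens: 5.

5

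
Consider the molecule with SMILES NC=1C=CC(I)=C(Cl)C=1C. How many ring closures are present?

In SMILES, each pair of matching ring-closure digits denotes one ring-closing bond; the number of such bonds equals the number of independent rings.
Ring-closure bonds here: 1.

1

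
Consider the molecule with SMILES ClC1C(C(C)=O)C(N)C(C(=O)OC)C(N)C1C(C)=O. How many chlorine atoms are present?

1

Scan the SMILES for Cl atoms (remember two-letter symbols like Cl and Br are single atoms).
Chlorine count: 1.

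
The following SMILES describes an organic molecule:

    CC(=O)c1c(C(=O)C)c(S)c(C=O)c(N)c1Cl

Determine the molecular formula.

Walk through each heavy atom and fill implicit hydrogens from standard valence (C 4, N 3, O 2, S 2, halogen 1); for lowercase aromatic atoms, an aromatic c carries 1 H when it has two neighbours and 0 H with three, and aromatic n carries 0 H:
  atom 1: C, bond orders sum to 1 (valence 4) → 3 H
  atom 2: C, bond orders sum to 4 (valence 4) → 0 H
  atom 3: O, bond orders sum to 2 (valence 2) → 0 H
  atom 4: aromatic c, 3 neighbours → 0 H
  atom 5: aromatic c, 3 neighbours → 0 H
  atom 6: C, bond orders sum to 4 (valence 4) → 0 H
  atom 7: O, bond orders sum to 2 (valence 2) → 0 H
  atom 8: C, bond orders sum to 1 (valence 4) → 3 H
  atom 9: aromatic c, 3 neighbours → 0 H
  atom 10: S, bond orders sum to 1 (valence 2) → 1 H
  atom 11: aromatic c, 3 neighbours → 0 H
  atom 12: C, bond orders sum to 3 (valence 4) → 1 H
  atom 13: O, bond orders sum to 2 (valence 2) → 0 H
  atom 14: aromatic c, 3 neighbours → 0 H
  atom 15: N, bond orders sum to 1 (valence 3) → 2 H
  atom 16: aromatic c, 3 neighbours → 0 H
  atom 17: Cl (halogen, monovalent) → 0 H
Totals → C:11, H:10, Cl:1, N:1, O:3, S:1.

C11H10ClNO3S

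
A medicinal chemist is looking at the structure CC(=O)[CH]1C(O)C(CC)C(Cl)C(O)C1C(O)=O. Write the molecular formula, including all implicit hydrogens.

Walk through each heavy atom and fill implicit hydrogens from standard valence (C 4, N 3, O 2, S 2, halogen 1):
  atom 1: C, bond orders sum to 1 (valence 4) → 3 H
  atom 2: C, bond orders sum to 4 (valence 4) → 0 H
  atom 3: O, bond orders sum to 2 (valence 2) → 0 H
  atom 4: C with explicit H count 1
  atom 5: C, bond orders sum to 3 (valence 4) → 1 H
  atom 6: O, bond orders sum to 1 (valence 2) → 1 H
  atom 7: C, bond orders sum to 3 (valence 4) → 1 H
  atom 8: C, bond orders sum to 2 (valence 4) → 2 H
  atom 9: C, bond orders sum to 1 (valence 4) → 3 H
  atom 10: C, bond orders sum to 3 (valence 4) → 1 H
  atom 11: Cl (halogen, monovalent) → 0 H
  atom 12: C, bond orders sum to 3 (valence 4) → 1 H
  atom 13: O, bond orders sum to 1 (valence 2) → 1 H
  atom 14: C, bond orders sum to 3 (valence 4) → 1 H
  atom 15: C, bond orders sum to 4 (valence 4) → 0 H
  atom 16: O, bond orders sum to 1 (valence 2) → 1 H
  atom 17: O, bond orders sum to 2 (valence 2) → 0 H
Totals → C:11, H:17, Cl:1, O:5.

C11H17ClO5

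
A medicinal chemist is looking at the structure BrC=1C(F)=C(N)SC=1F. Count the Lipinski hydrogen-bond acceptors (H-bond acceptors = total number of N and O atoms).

N atoms: 1; O atoms: 0.
Lipinski HBA = 1 + 0 = 1.

1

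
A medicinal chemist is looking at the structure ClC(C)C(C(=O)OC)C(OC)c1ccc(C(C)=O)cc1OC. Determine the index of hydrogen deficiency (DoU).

Molecular formula: C16H21ClO5.
DoU = (2C + 2 + N − H − X) / 2, where X is the halogen count and O/S are ignored.
    = (2·16 + 2 + 0 − 21 − 1) / 2 = 12 / 2 = 6.

6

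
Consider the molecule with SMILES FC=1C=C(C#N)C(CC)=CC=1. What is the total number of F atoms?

Scan the SMILES for F atoms (remember two-letter symbols like Cl and Br are single atoms).
Fluorine count: 1.

1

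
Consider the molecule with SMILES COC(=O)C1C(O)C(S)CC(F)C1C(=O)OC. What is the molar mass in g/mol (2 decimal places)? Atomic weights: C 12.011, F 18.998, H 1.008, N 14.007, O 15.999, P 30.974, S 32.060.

First, the molecular formula is C10H15FO5S (counting implicit H from valence).
  C: 10 × 12.011 = 120.110
  F: 1 × 18.998 = 18.998
  H: 15 × 1.008 = 15.120
  O: 5 × 15.999 = 79.995
  S: 1 × 32.060 = 32.060
Sum: 10×12.011 + 1×18.998 + 15×1.008 + 5×15.999 + 1×32.060 = 266.283 → 266.28 g/mol.

266.28 g/mol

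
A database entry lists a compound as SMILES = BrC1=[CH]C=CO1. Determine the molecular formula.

Walk through each heavy atom and fill implicit hydrogens from standard valence (C 4, N 3, O 2, S 2, halogen 1):
  atom 1: Br (halogen, monovalent) → 0 H
  atom 2: C, bond orders sum to 4 (valence 4) → 0 H
  atom 3: C with explicit H count 1
  atom 4: C, bond orders sum to 3 (valence 4) → 1 H
  atom 5: C, bond orders sum to 3 (valence 4) → 1 H
  atom 6: O, bond orders sum to 2 (valence 2) → 0 H
Totals → C:4, H:3, Br:1, O:1.
In Hill order: C4H3BrO.

C4H3BrO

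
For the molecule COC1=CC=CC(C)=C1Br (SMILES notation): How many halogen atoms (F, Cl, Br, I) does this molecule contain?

1

Halogen atoms appear at heavy-atom position 10 (1×Br).
Other groups present: 1 ether.
Halogen count: 1.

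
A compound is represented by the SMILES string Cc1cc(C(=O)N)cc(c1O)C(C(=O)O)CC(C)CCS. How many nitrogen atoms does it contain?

1

Scan the SMILES for N atoms (remember two-letter symbols like Cl and Br are single atoms).
Nitrogen count: 1.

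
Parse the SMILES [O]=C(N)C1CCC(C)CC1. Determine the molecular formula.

Walk through each heavy atom and fill implicit hydrogens from standard valence (C 4, N 3, O 2, S 2, halogen 1):
  atom 1: O with explicit H count 0
  atom 2: C, bond orders sum to 4 (valence 4) → 0 H
  atom 3: N, bond orders sum to 1 (valence 3) → 2 H
  atom 4: C, bond orders sum to 3 (valence 4) → 1 H
  atom 5: C, bond orders sum to 2 (valence 4) → 2 H
  atom 6: C, bond orders sum to 2 (valence 4) → 2 H
  atom 7: C, bond orders sum to 3 (valence 4) → 1 H
  atom 8: C, bond orders sum to 1 (valence 4) → 3 H
  atom 9: C, bond orders sum to 2 (valence 4) → 2 H
  atom 10: C, bond orders sum to 2 (valence 4) → 2 H
Totals → C:8, H:15, N:1, O:1.
In Hill order: C8H15NO.

C8H15NO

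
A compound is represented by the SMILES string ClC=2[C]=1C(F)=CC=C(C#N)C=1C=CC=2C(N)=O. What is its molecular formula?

C12H6ClFN2O

Walk through each heavy atom and fill implicit hydrogens from standard valence (C 4, N 3, O 2, S 2, halogen 1):
  atom 1: Cl (halogen, monovalent) → 0 H
  atom 2: C, bond orders sum to 4 (valence 4) → 0 H
  atom 3: C with explicit H count 0
  atom 4: C, bond orders sum to 4 (valence 4) → 0 H
  atom 5: F (halogen, monovalent) → 0 H
  atom 6: C, bond orders sum to 3 (valence 4) → 1 H
  atom 7: C, bond orders sum to 3 (valence 4) → 1 H
  atom 8: C, bond orders sum to 4 (valence 4) → 0 H
  atom 9: C, bond orders sum to 4 (valence 4) → 0 H
  atom 10: N, bond orders sum to 3 (valence 3) → 0 H
  atom 11: C, bond orders sum to 4 (valence 4) → 0 H
  atom 12: C, bond orders sum to 3 (valence 4) → 1 H
  atom 13: C, bond orders sum to 3 (valence 4) → 1 H
  atom 14: C, bond orders sum to 4 (valence 4) → 0 H
  atom 15: C, bond orders sum to 4 (valence 4) → 0 H
  atom 16: N, bond orders sum to 1 (valence 3) → 2 H
  atom 17: O, bond orders sum to 2 (valence 2) → 0 H
Totals → C:12, H:6, Cl:1, F:1, N:2, O:1.
In Hill order: C12H6ClFN2O.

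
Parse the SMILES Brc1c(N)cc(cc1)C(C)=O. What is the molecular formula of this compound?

C8H8BrNO

Walk through each heavy atom and fill implicit hydrogens from standard valence (C 4, N 3, O 2, S 2, halogen 1); for lowercase aromatic atoms, an aromatic c carries 1 H when it has two neighbours and 0 H with three, and aromatic n carries 0 H:
  atom 1: Br (halogen, monovalent) → 0 H
  atom 2: aromatic c, 3 neighbours → 0 H
  atom 3: aromatic c, 3 neighbours → 0 H
  atom 4: N, bond orders sum to 1 (valence 3) → 2 H
  atom 5: aromatic c, 2 neighbours → 1 H
  atom 6: aromatic c, 3 neighbours → 0 H
  atom 7: aromatic c, 2 neighbours → 1 H
  atom 8: aromatic c, 2 neighbours → 1 H
  atom 9: C, bond orders sum to 4 (valence 4) → 0 H
  atom 10: C, bond orders sum to 1 (valence 4) → 3 H
  atom 11: O, bond orders sum to 2 (valence 2) → 0 H
Totals → C:8, H:8, Br:1, N:1, O:1.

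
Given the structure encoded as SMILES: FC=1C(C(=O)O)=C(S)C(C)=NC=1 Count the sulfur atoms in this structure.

1

Scan the SMILES for S atoms (remember two-letter symbols like Cl and Br are single atoms).
Sulfur count: 1.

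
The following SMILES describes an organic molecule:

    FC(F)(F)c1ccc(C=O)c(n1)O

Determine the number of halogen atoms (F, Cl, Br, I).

Halogen atoms appear at heavy-atom positions 1, 3, 4 (3×F).
Other groups present: 1 aldehyde, 1 hydroxyl.
Halogen count: 3.

3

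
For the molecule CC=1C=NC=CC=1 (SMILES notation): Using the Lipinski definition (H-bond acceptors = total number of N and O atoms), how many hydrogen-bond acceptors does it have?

N atoms: 1; O atoms: 0.
Lipinski HBA = 1 + 0 = 1.

1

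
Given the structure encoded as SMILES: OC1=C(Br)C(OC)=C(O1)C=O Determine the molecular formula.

Walk through each heavy atom and fill implicit hydrogens from standard valence (C 4, N 3, O 2, S 2, halogen 1):
  atom 1: O, bond orders sum to 1 (valence 2) → 1 H
  atom 2: C, bond orders sum to 4 (valence 4) → 0 H
  atom 3: C, bond orders sum to 4 (valence 4) → 0 H
  atom 4: Br (halogen, monovalent) → 0 H
  atom 5: C, bond orders sum to 4 (valence 4) → 0 H
  atom 6: O, bond orders sum to 2 (valence 2) → 0 H
  atom 7: C, bond orders sum to 1 (valence 4) → 3 H
  atom 8: C, bond orders sum to 4 (valence 4) → 0 H
  atom 9: O, bond orders sum to 2 (valence 2) → 0 H
  atom 10: C, bond orders sum to 3 (valence 4) → 1 H
  atom 11: O, bond orders sum to 2 (valence 2) → 0 H
Totals → C:6, H:5, Br:1, O:4.

C6H5BrO4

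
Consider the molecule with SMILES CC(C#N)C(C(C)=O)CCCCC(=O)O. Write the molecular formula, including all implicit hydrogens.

Walk through each heavy atom and fill implicit hydrogens from standard valence (C 4, N 3, O 2, S 2, halogen 1):
  atom 1: C, bond orders sum to 1 (valence 4) → 3 H
  atom 2: C, bond orders sum to 3 (valence 4) → 1 H
  atom 3: C, bond orders sum to 4 (valence 4) → 0 H
  atom 4: N, bond orders sum to 3 (valence 3) → 0 H
  atom 5: C, bond orders sum to 3 (valence 4) → 1 H
  atom 6: C, bond orders sum to 4 (valence 4) → 0 H
  atom 7: C, bond orders sum to 1 (valence 4) → 3 H
  atom 8: O, bond orders sum to 2 (valence 2) → 0 H
  atom 9: C, bond orders sum to 2 (valence 4) → 2 H
  atom 10: C, bond orders sum to 2 (valence 4) → 2 H
  atom 11: C, bond orders sum to 2 (valence 4) → 2 H
  atom 12: C, bond orders sum to 2 (valence 4) → 2 H
  atom 13: C, bond orders sum to 4 (valence 4) → 0 H
  atom 14: O, bond orders sum to 2 (valence 2) → 0 H
  atom 15: O, bond orders sum to 1 (valence 2) → 1 H
Totals → C:11, H:17, N:1, O:3.

C11H17NO3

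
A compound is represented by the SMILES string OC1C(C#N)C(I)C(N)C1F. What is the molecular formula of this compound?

C6H8FIN2O

Walk through each heavy atom and fill implicit hydrogens from standard valence (C 4, N 3, O 2, S 2, halogen 1):
  atom 1: O, bond orders sum to 1 (valence 2) → 1 H
  atom 2: C, bond orders sum to 3 (valence 4) → 1 H
  atom 3: C, bond orders sum to 3 (valence 4) → 1 H
  atom 4: C, bond orders sum to 4 (valence 4) → 0 H
  atom 5: N, bond orders sum to 3 (valence 3) → 0 H
  atom 6: C, bond orders sum to 3 (valence 4) → 1 H
  atom 7: I (halogen, monovalent) → 0 H
  atom 8: C, bond orders sum to 3 (valence 4) → 1 H
  atom 9: N, bond orders sum to 1 (valence 3) → 2 H
  atom 10: C, bond orders sum to 3 (valence 4) → 1 H
  atom 11: F (halogen, monovalent) → 0 H
Totals → C:6, H:8, F:1, I:1, N:2, O:1.
In Hill order: C6H8FIN2O.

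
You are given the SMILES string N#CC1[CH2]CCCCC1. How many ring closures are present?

In SMILES, each pair of matching ring-closure digits denotes one ring-closing bond; the number of such bonds equals the number of independent rings.
Ring-closure bonds here: 1.

1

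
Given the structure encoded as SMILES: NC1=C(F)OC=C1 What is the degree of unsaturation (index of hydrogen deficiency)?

3

Degree of unsaturation = (number of rings) + (number of π bonds).
Ring closures in the SMILES: 1.
π bonds: 2 double bonds (each 1 DoU) → 2 DoU from unsaturation.
Total DoU = 1 + 2 = 3.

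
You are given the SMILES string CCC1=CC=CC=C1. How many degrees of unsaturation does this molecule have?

4

Molecular formula: C8H10.
DoU = (2C + 2 + N − H − X) / 2, where X is the halogen count and O/S are ignored.
    = (2·8 + 2 + 0 − 10 − 0) / 2 = 8 / 2 = 4.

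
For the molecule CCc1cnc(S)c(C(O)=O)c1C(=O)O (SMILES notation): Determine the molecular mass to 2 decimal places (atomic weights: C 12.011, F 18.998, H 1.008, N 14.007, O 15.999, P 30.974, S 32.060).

First, the molecular formula is C9H9NO4S (counting implicit H from valence).
  C: 9 × 12.011 = 108.099
  H: 9 × 1.008 = 9.072
  N: 1 × 14.007 = 14.007
  O: 4 × 15.999 = 63.996
  S: 1 × 32.060 = 32.060
Sum: 9×12.011 + 9×1.008 + 1×14.007 + 4×15.999 + 1×32.060 = 227.234 → 227.23 g/mol.

227.23 g/mol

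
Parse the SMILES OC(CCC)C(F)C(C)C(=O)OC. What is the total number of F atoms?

1

Scan the SMILES for F atoms (remember two-letter symbols like Cl and Br are single atoms).
Fluorine count: 1.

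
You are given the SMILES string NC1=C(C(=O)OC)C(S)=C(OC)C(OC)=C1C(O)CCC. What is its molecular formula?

C14H21NO5S

Walk through each heavy atom and fill implicit hydrogens from standard valence (C 4, N 3, O 2, S 2, halogen 1):
  atom 1: N, bond orders sum to 1 (valence 3) → 2 H
  atom 2: C, bond orders sum to 4 (valence 4) → 0 H
  atom 3: C, bond orders sum to 4 (valence 4) → 0 H
  atom 4: C, bond orders sum to 4 (valence 4) → 0 H
  atom 5: O, bond orders sum to 2 (valence 2) → 0 H
  atom 6: O, bond orders sum to 2 (valence 2) → 0 H
  atom 7: C, bond orders sum to 1 (valence 4) → 3 H
  atom 8: C, bond orders sum to 4 (valence 4) → 0 H
  atom 9: S, bond orders sum to 1 (valence 2) → 1 H
  atom 10: C, bond orders sum to 4 (valence 4) → 0 H
  atom 11: O, bond orders sum to 2 (valence 2) → 0 H
  atom 12: C, bond orders sum to 1 (valence 4) → 3 H
  atom 13: C, bond orders sum to 4 (valence 4) → 0 H
  atom 14: O, bond orders sum to 2 (valence 2) → 0 H
  atom 15: C, bond orders sum to 1 (valence 4) → 3 H
  atom 16: C, bond orders sum to 4 (valence 4) → 0 H
  atom 17: C, bond orders sum to 3 (valence 4) → 1 H
  atom 18: O, bond orders sum to 1 (valence 2) → 1 H
  atom 19: C, bond orders sum to 2 (valence 4) → 2 H
  atom 20: C, bond orders sum to 2 (valence 4) → 2 H
  atom 21: C, bond orders sum to 1 (valence 4) → 3 H
Totals → C:14, H:21, N:1, O:5, S:1.
In Hill order: C14H21NO5S.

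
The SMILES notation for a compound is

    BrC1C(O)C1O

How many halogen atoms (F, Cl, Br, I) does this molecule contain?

1

Halogen atoms appear at heavy-atom position 1 (1×Br).
Other groups present: 2 hydroxyl.
Halogen count: 1.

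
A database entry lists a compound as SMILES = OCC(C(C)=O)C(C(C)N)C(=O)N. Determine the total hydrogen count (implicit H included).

Walk through each heavy atom and fill implicit hydrogens from standard valence (C 4, N 3, O 2, S 2, halogen 1):
  atom 1: O, bond orders sum to 1 (valence 2) → 1 H
  atom 2: C, bond orders sum to 2 (valence 4) → 2 H
  atom 3: C, bond orders sum to 3 (valence 4) → 1 H
  atom 4: C, bond orders sum to 4 (valence 4) → 0 H
  atom 5: C, bond orders sum to 1 (valence 4) → 3 H
  atom 6: O, bond orders sum to 2 (valence 2) → 0 H
  atom 7: C, bond orders sum to 3 (valence 4) → 1 H
  atom 8: C, bond orders sum to 3 (valence 4) → 1 H
  atom 9: C, bond orders sum to 1 (valence 4) → 3 H
  atom 10: N, bond orders sum to 1 (valence 3) → 2 H
  atom 11: C, bond orders sum to 4 (valence 4) → 0 H
  atom 12: O, bond orders sum to 2 (valence 2) → 0 H
  atom 13: N, bond orders sum to 1 (valence 3) → 2 H
Total hydrogens: 16.

16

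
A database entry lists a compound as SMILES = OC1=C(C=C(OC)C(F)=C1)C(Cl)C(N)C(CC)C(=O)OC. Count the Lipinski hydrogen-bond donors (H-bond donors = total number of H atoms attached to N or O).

Donors: find every N or O and count the H atoms it carries.
  atom 1 (O): bond orders sum to 1 → 1 H
  atom 6 (O): bond orders sum to 2 → 0 H
  atom 14 (N): bond orders sum to 1 → 2 H
  atom 19 (O): bond orders sum to 2 → 0 H
  atom 20 (O): bond orders sum to 2 → 0 H
Lipinski HBD = 3.

3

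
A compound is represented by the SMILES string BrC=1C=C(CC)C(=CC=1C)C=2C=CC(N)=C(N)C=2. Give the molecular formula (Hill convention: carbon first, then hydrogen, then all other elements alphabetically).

C15H17BrN2

Walk through each heavy atom and fill implicit hydrogens from standard valence (C 4, N 3, O 2, S 2, halogen 1):
  atom 1: Br (halogen, monovalent) → 0 H
  atom 2: C, bond orders sum to 4 (valence 4) → 0 H
  atom 3: C, bond orders sum to 3 (valence 4) → 1 H
  atom 4: C, bond orders sum to 4 (valence 4) → 0 H
  atom 5: C, bond orders sum to 2 (valence 4) → 2 H
  atom 6: C, bond orders sum to 1 (valence 4) → 3 H
  atom 7: C, bond orders sum to 4 (valence 4) → 0 H
  atom 8: C, bond orders sum to 3 (valence 4) → 1 H
  atom 9: C, bond orders sum to 4 (valence 4) → 0 H
  atom 10: C, bond orders sum to 1 (valence 4) → 3 H
  atom 11: C, bond orders sum to 4 (valence 4) → 0 H
  atom 12: C, bond orders sum to 3 (valence 4) → 1 H
  atom 13: C, bond orders sum to 3 (valence 4) → 1 H
  atom 14: C, bond orders sum to 4 (valence 4) → 0 H
  atom 15: N, bond orders sum to 1 (valence 3) → 2 H
  atom 16: C, bond orders sum to 4 (valence 4) → 0 H
  atom 17: N, bond orders sum to 1 (valence 3) → 2 H
  atom 18: C, bond orders sum to 3 (valence 4) → 1 H
Totals → C:15, H:17, Br:1, N:2.
In Hill order: C15H17BrN2.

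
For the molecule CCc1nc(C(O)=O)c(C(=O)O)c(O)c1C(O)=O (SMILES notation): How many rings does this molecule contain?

In SMILES, each pair of matching ring-closure digits denotes one ring-closing bond; the number of such bonds equals the number of independent rings.
Ring-closure bonds here: 1.

1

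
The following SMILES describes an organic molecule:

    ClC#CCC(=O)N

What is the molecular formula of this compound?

Walk through each heavy atom and fill implicit hydrogens from standard valence (C 4, N 3, O 2, S 2, halogen 1):
  atom 1: Cl (halogen, monovalent) → 0 H
  atom 2: C, bond orders sum to 4 (valence 4) → 0 H
  atom 3: C, bond orders sum to 4 (valence 4) → 0 H
  atom 4: C, bond orders sum to 2 (valence 4) → 2 H
  atom 5: C, bond orders sum to 4 (valence 4) → 0 H
  atom 6: O, bond orders sum to 2 (valence 2) → 0 H
  atom 7: N, bond orders sum to 1 (valence 3) → 2 H
Totals → C:4, H:4, Cl:1, N:1, O:1.
In Hill order: C4H4ClNO.

C4H4ClNO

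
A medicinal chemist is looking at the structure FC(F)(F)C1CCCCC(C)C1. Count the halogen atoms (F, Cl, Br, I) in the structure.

3

Halogen atoms appear at heavy-atom positions 1, 3, 4 (3×F).
Halogen count: 3.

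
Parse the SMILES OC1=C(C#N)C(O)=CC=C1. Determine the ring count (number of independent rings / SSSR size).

1

In SMILES, each pair of matching ring-closure digits denotes one ring-closing bond; the number of such bonds equals the number of independent rings.
Ring-closure bonds here: 1.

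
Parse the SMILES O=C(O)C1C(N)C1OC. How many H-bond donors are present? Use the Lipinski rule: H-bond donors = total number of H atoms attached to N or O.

Donors: find every N or O and count the H atoms it carries.
  atom 1 (O): bond orders sum to 2 → 0 H
  atom 3 (O): bond orders sum to 1 → 1 H
  atom 6 (N): bond orders sum to 1 → 2 H
  atom 8 (O): bond orders sum to 2 → 0 H
Lipinski HBD = 3.

3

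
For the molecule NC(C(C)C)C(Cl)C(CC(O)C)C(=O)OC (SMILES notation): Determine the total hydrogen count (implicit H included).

22

Walk through each heavy atom and fill implicit hydrogens from standard valence (C 4, N 3, O 2, S 2, halogen 1):
  atom 1: N, bond orders sum to 1 (valence 3) → 2 H
  atom 2: C, bond orders sum to 3 (valence 4) → 1 H
  atom 3: C, bond orders sum to 3 (valence 4) → 1 H
  atom 4: C, bond orders sum to 1 (valence 4) → 3 H
  atom 5: C, bond orders sum to 1 (valence 4) → 3 H
  atom 6: C, bond orders sum to 3 (valence 4) → 1 H
  atom 7: Cl (halogen, monovalent) → 0 H
  atom 8: C, bond orders sum to 3 (valence 4) → 1 H
  atom 9: C, bond orders sum to 2 (valence 4) → 2 H
  atom 10: C, bond orders sum to 3 (valence 4) → 1 H
  atom 11: O, bond orders sum to 1 (valence 2) → 1 H
  atom 12: C, bond orders sum to 1 (valence 4) → 3 H
  atom 13: C, bond orders sum to 4 (valence 4) → 0 H
  atom 14: O, bond orders sum to 2 (valence 2) → 0 H
  atom 15: O, bond orders sum to 2 (valence 2) → 0 H
  atom 16: C, bond orders sum to 1 (valence 4) → 3 H
Total hydrogens: 22.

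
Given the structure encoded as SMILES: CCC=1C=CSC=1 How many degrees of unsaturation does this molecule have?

Degree of unsaturation = (number of rings) + (number of π bonds).
Ring closures in the SMILES: 1.
π bonds: 2 double bonds (each 1 DoU) → 2 DoU from unsaturation.
Total DoU = 1 + 2 = 3.

3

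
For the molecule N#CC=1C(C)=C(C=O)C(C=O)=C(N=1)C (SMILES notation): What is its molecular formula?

C10H8N2O2

Walk through each heavy atom and fill implicit hydrogens from standard valence (C 4, N 3, O 2, S 2, halogen 1):
  atom 1: N, bond orders sum to 3 (valence 3) → 0 H
  atom 2: C, bond orders sum to 4 (valence 4) → 0 H
  atom 3: C, bond orders sum to 4 (valence 4) → 0 H
  atom 4: C, bond orders sum to 4 (valence 4) → 0 H
  atom 5: C, bond orders sum to 1 (valence 4) → 3 H
  atom 6: C, bond orders sum to 4 (valence 4) → 0 H
  atom 7: C, bond orders sum to 3 (valence 4) → 1 H
  atom 8: O, bond orders sum to 2 (valence 2) → 0 H
  atom 9: C, bond orders sum to 4 (valence 4) → 0 H
  atom 10: C, bond orders sum to 3 (valence 4) → 1 H
  atom 11: O, bond orders sum to 2 (valence 2) → 0 H
  atom 12: C, bond orders sum to 4 (valence 4) → 0 H
  atom 13: N, bond orders sum to 3 (valence 3) → 0 H
  atom 14: C, bond orders sum to 1 (valence 4) → 3 H
Totals → C:10, H:8, N:2, O:2.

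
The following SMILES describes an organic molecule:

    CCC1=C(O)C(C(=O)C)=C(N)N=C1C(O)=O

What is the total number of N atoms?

2

Scan the SMILES for N atoms (remember two-letter symbols like Cl and Br are single atoms).
Nitrogen count: 2.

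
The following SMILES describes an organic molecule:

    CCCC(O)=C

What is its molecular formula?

C5H10O

Walk through each heavy atom and fill implicit hydrogens from standard valence (C 4, N 3, O 2, S 2, halogen 1):
  atom 1: C, bond orders sum to 1 (valence 4) → 3 H
  atom 2: C, bond orders sum to 2 (valence 4) → 2 H
  atom 3: C, bond orders sum to 2 (valence 4) → 2 H
  atom 4: C, bond orders sum to 4 (valence 4) → 0 H
  atom 5: O, bond orders sum to 1 (valence 2) → 1 H
  atom 6: C, bond orders sum to 2 (valence 4) → 2 H
Totals → C:5, H:10, O:1.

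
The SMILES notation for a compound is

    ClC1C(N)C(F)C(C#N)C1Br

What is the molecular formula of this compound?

Walk through each heavy atom and fill implicit hydrogens from standard valence (C 4, N 3, O 2, S 2, halogen 1):
  atom 1: Cl (halogen, monovalent) → 0 H
  atom 2: C, bond orders sum to 3 (valence 4) → 1 H
  atom 3: C, bond orders sum to 3 (valence 4) → 1 H
  atom 4: N, bond orders sum to 1 (valence 3) → 2 H
  atom 5: C, bond orders sum to 3 (valence 4) → 1 H
  atom 6: F (halogen, monovalent) → 0 H
  atom 7: C, bond orders sum to 3 (valence 4) → 1 H
  atom 8: C, bond orders sum to 4 (valence 4) → 0 H
  atom 9: N, bond orders sum to 3 (valence 3) → 0 H
  atom 10: C, bond orders sum to 3 (valence 4) → 1 H
  atom 11: Br (halogen, monovalent) → 0 H
Totals → C:6, H:7, Br:1, Cl:1, F:1, N:2.
In Hill order: C6H7BrClFN2.

C6H7BrClFN2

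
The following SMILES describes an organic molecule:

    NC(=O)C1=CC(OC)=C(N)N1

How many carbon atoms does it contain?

Count every carbon token in the SMILES (each C, including those in ring-closure positions and inside branches).
Carbon count: 6.

6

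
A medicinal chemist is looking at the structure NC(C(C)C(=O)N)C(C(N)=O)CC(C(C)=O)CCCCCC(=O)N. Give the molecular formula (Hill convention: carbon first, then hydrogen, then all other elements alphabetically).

Walk through each heavy atom and fill implicit hydrogens from standard valence (C 4, N 3, O 2, S 2, halogen 1):
  atom 1: N, bond orders sum to 1 (valence 3) → 2 H
  atom 2: C, bond orders sum to 3 (valence 4) → 1 H
  atom 3: C, bond orders sum to 3 (valence 4) → 1 H
  atom 4: C, bond orders sum to 1 (valence 4) → 3 H
  atom 5: C, bond orders sum to 4 (valence 4) → 0 H
  atom 6: O, bond orders sum to 2 (valence 2) → 0 H
  atom 7: N, bond orders sum to 1 (valence 3) → 2 H
  atom 8: C, bond orders sum to 3 (valence 4) → 1 H
  atom 9: C, bond orders sum to 4 (valence 4) → 0 H
  atom 10: N, bond orders sum to 1 (valence 3) → 2 H
  atom 11: O, bond orders sum to 2 (valence 2) → 0 H
  atom 12: C, bond orders sum to 2 (valence 4) → 2 H
  atom 13: C, bond orders sum to 3 (valence 4) → 1 H
  atom 14: C, bond orders sum to 4 (valence 4) → 0 H
  atom 15: C, bond orders sum to 1 (valence 4) → 3 H
  atom 16: O, bond orders sum to 2 (valence 2) → 0 H
  atom 17: C, bond orders sum to 2 (valence 4) → 2 H
  atom 18: C, bond orders sum to 2 (valence 4) → 2 H
  atom 19: C, bond orders sum to 2 (valence 4) → 2 H
  atom 20: C, bond orders sum to 2 (valence 4) → 2 H
  atom 21: C, bond orders sum to 2 (valence 4) → 2 H
  atom 22: C, bond orders sum to 4 (valence 4) → 0 H
  atom 23: O, bond orders sum to 2 (valence 2) → 0 H
  atom 24: N, bond orders sum to 1 (valence 3) → 2 H
Totals → C:16, H:30, N:4, O:4.
In Hill order: C16H30N4O4.

C16H30N4O4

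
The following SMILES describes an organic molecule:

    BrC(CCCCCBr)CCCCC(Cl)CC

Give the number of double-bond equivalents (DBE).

0

Molecular formula: C13H25Br2Cl.
DoU = (2C + 2 + N − H − X) / 2, where X is the halogen count and O/S are ignored.
    = (2·13 + 2 + 0 − 25 − 3) / 2 = 0 / 2 = 0.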